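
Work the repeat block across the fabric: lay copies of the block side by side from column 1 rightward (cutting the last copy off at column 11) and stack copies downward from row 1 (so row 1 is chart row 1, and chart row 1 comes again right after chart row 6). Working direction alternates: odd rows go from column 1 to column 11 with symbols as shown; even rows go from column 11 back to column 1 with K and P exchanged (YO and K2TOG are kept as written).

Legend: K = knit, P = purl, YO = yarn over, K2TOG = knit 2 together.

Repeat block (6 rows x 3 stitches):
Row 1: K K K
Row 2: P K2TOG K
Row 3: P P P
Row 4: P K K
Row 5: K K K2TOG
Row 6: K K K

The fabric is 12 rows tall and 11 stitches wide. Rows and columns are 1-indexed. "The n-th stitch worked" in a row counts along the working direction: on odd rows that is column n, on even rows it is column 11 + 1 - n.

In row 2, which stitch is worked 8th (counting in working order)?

== STITCH ==
K

Derivation:
For row 2: chart row = ((2-1) mod 6) + 1 = 2; this is a WS (even) row.
Chart row 2 tiled across columns 1-11: P K2TOG K P K2TOG K P K2TOG K P K2TOG
Wrong side: read the tiled row from column 11 down to 1 and exchange K with P (leave YO, K2TOG).
Row 2 as worked: K2TOG K P K2TOG K P K2TOG K P K2TOG K
Stitch 8 in working order -> K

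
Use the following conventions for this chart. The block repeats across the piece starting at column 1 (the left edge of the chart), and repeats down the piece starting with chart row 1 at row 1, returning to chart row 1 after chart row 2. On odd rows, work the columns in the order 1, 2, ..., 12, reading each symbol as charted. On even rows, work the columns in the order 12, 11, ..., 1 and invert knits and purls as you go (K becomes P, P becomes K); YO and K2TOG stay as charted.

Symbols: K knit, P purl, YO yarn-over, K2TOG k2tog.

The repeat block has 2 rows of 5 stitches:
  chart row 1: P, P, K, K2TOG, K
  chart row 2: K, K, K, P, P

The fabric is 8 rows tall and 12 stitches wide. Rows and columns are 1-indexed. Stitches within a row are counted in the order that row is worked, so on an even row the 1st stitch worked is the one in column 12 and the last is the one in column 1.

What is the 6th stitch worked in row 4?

Row 4: (4-1) mod 2 = 1, so use chart row 2. Even row -> WS.
Chart row 2 tiled across columns 1-12: K K K P P K K K P P K K
WS row: flip the tiled sequence (start at column 12) and apply K<->P; YO and K2TOG stay.
Row 4 as worked: P P K K P P P K K P P P
Stitch 6 in working order -> P

== STITCH ==
P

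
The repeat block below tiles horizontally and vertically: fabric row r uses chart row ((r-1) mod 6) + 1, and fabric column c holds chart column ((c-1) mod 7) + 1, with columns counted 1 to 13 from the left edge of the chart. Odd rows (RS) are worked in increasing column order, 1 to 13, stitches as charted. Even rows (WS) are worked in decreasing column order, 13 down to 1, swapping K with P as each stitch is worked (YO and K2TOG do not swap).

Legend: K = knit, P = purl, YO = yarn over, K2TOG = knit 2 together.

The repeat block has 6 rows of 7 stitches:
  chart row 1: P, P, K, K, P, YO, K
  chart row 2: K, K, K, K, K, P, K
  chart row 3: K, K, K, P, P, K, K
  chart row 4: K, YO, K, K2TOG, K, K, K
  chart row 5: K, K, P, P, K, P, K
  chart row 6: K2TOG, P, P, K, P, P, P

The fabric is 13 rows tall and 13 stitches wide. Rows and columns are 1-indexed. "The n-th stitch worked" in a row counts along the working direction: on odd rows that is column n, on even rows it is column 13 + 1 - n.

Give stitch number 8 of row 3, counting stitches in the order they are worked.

Row 3: (3-1) mod 6 = 2, so use chart row 3. Odd row -> RS.
Chart row 3 tiled across columns 1-13: K K K P P K K K K K P P K
RS row: no reversal, no swap; stitch n worked = column n.
Stitch 8 in working order -> K

Stitch:
K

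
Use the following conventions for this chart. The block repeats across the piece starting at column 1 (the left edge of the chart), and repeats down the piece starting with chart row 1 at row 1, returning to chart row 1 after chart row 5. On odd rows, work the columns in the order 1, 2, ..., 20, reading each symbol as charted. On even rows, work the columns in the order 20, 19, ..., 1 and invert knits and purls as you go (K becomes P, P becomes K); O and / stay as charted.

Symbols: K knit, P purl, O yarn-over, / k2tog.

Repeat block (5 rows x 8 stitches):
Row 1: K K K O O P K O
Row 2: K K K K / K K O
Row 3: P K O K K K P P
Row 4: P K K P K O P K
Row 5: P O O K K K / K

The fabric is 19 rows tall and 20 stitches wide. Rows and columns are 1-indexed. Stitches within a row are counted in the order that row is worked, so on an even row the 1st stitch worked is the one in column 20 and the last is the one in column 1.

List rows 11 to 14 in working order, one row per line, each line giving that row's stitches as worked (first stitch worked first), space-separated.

== ROWS AS WORKED ==
K K K O O P K O K K K O O P K O K K K O
P P P P O P P / P P P P O P P / P P P P
P K O K K K P P P K O K K K P P P K O K
K P P K P K O P K P P K P K O P K P P K

Derivation:
Row 11: chart row 1, RS - tile across columns 1-20 and work as-is.
Row 12: chart row 2, WS - tiled (columns 1-20): K K K K / K K O K K K K / K K O K K K K; work from column 20 back to 1 with K<->P swapped.
Row 13: chart row 3, RS - tile across columns 1-20 and work as-is.
Row 14: chart row 4, WS - tiled (columns 1-20): P K K P K O P K P K K P K O P K P K K P; work from column 20 back to 1 with K<->P swapped.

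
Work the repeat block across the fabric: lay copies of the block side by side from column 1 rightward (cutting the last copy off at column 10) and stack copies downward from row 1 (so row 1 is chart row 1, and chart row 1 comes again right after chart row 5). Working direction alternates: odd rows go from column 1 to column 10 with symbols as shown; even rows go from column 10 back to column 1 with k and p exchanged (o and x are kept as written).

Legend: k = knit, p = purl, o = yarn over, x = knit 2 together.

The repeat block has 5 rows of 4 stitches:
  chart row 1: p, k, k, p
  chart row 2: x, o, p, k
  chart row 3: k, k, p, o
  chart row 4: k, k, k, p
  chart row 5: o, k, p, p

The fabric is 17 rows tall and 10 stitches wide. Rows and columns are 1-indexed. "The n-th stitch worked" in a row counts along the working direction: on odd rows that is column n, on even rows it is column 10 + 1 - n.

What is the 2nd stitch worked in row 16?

Row 16 uses chart row ((16-1) mod 5)+1 = 1. Row 16 is even, so WS.
Chart row 1 tiled across columns 1-10: p k k p p k k p p k
Wrong side: read the tiled row from column 10 down to 1 and exchange k with p (leave o, x).
Row 16 as worked: p k k p p k k p p k
The 2nd stitch worked is k.

Stitch:
k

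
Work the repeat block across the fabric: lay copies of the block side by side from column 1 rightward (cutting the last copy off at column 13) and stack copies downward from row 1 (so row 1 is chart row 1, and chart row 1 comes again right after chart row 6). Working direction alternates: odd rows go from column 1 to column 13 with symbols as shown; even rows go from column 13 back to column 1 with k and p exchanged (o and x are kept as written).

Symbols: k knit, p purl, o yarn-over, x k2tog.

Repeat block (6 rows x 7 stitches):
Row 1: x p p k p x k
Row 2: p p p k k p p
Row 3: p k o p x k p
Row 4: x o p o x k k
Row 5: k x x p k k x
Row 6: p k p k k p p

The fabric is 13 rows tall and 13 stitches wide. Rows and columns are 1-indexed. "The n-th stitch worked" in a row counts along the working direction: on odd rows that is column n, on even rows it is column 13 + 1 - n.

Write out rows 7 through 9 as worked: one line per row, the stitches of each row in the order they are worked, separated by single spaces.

Rows as worked:
x p p k p x k x p p k p x
k p p k k k k k p p k k k
p k o p x k p p k o p x k

Derivation:
Row 7: chart row 1, RS - tile across columns 1-13 and work as-is.
Row 8: chart row 2, WS - tiled (columns 1-13): p p p k k p p p p p k k p; work from column 13 back to 1 with k<->p swapped.
Row 9: chart row 3, RS - tile across columns 1-13 and work as-is.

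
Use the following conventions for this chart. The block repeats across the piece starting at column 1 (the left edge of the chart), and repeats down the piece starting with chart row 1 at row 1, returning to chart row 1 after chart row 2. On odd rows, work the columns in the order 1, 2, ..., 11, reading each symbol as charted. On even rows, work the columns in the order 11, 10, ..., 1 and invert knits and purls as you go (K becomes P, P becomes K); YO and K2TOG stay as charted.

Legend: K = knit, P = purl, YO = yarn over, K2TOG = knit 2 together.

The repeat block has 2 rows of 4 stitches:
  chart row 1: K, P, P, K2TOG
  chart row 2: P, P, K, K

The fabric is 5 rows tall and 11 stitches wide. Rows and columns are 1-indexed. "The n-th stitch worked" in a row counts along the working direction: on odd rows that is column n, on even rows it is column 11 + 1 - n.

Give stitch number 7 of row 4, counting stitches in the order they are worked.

For row 4: chart row = ((4-1) mod 2) + 1 = 2; this is a WS (even) row.
Chart row 2 tiled across columns 1-11: P P K K P P K K P P K
Wrong side: read the tiled row from column 11 down to 1 and exchange K with P (leave YO, K2TOG).
Row 4 as worked: P K K P P K K P P K K
The 7th stitch worked is K.

Result:
K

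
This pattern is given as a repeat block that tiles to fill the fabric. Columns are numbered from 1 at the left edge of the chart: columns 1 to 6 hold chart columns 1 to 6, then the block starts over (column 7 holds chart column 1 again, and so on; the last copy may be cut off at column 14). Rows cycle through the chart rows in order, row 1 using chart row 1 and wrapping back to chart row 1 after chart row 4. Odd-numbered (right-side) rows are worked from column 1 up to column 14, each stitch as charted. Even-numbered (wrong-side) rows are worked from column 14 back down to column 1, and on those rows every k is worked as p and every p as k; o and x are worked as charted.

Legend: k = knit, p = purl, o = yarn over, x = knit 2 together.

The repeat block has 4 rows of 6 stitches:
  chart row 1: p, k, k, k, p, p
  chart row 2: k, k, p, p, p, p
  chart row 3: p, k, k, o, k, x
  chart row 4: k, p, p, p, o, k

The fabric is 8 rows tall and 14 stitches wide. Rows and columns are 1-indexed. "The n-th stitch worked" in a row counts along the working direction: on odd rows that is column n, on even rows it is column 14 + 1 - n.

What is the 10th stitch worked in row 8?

Result:
o

Derivation:
Row 8: (8-1) mod 4 = 3, so use chart row 4. Even row -> WS.
Chart row 4 tiled across columns 1-14: k p p p o k k p p p o k k p
Wrong side: read the tiled row from column 14 down to 1 and exchange k with p (leave o, x).
Row 8 as worked: k p p o k k k p p o k k k p
Counting 10 along the worked row gives o.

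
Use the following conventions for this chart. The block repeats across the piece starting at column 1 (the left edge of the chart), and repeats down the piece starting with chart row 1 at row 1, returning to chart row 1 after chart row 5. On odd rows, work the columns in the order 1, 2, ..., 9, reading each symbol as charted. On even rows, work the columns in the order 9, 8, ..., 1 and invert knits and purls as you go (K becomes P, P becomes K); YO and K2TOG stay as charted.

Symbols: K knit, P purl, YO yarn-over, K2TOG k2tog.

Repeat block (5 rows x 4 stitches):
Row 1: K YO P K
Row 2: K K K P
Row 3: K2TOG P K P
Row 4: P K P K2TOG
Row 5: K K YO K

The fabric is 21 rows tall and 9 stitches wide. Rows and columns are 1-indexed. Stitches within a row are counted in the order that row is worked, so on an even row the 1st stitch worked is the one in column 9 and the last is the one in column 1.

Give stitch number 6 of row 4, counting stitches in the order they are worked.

== STITCH ==
K2TOG

Derivation:
Row 4: (4-1) mod 5 = 3, so use chart row 4. Even row -> WS.
Chart row 4 tiled across columns 1-9: P K P K2TOG P K P K2TOG P
WS row: flip the tiled sequence (start at column 9) and apply K<->P; YO and K2TOG stay.
Row 4 as worked: K K2TOG K P K K2TOG K P K
Counting 6 along the worked row gives K2TOG.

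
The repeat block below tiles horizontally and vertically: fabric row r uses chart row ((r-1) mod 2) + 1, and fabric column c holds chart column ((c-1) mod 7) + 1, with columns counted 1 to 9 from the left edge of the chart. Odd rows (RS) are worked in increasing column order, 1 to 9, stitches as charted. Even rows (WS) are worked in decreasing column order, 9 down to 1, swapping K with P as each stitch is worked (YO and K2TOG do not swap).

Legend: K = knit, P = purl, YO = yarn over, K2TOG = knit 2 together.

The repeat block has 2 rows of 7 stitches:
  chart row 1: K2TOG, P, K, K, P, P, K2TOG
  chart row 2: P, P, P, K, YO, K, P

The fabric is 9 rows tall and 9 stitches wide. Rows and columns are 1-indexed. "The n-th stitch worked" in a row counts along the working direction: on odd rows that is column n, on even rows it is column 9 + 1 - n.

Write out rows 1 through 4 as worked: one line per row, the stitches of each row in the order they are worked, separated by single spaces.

Row 1: chart row 1, RS - tile across columns 1-9 and work as-is.
Row 2: chart row 2, WS - tiled (columns 1-9): P P P K YO K P P P; work from column 9 back to 1 with K<->P swapped.
Row 3: chart row 1, RS - tile across columns 1-9 and work as-is.
Row 4: chart row 2, WS - tiled (columns 1-9): P P P K YO K P P P; work from column 9 back to 1 with K<->P swapped.

Rows as worked:
K2TOG P K K P P K2TOG K2TOG P
K K K P YO P K K K
K2TOG P K K P P K2TOG K2TOG P
K K K P YO P K K K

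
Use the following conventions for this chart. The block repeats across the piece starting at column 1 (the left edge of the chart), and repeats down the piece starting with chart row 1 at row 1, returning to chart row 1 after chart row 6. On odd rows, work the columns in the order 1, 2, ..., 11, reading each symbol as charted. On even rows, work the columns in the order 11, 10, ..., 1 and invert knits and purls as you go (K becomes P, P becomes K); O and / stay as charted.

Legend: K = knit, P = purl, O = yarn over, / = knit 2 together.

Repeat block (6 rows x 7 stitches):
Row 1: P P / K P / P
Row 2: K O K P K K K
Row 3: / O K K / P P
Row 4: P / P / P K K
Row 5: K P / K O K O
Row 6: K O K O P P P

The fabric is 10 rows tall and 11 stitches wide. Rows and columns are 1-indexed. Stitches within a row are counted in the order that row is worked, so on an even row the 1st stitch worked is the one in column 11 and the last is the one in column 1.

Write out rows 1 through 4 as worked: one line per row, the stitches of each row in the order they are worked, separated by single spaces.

Row 1: chart row 1, RS - tile across columns 1-11 and work as-is.
Row 2: chart row 2, WS - tiled (columns 1-11): K O K P K K K K O K P; work from column 11 back to 1 with K<->P swapped.
Row 3: chart row 3, RS - tile across columns 1-11 and work as-is.
Row 4: chart row 4, WS - tiled (columns 1-11): P / P / P K K P / P /; work from column 11 back to 1 with K<->P swapped.

Rows as worked:
P P / K P / P P P / K
K P O P P P P K P O P
/ O K K / P P / O K K
/ K / K P P K / K / K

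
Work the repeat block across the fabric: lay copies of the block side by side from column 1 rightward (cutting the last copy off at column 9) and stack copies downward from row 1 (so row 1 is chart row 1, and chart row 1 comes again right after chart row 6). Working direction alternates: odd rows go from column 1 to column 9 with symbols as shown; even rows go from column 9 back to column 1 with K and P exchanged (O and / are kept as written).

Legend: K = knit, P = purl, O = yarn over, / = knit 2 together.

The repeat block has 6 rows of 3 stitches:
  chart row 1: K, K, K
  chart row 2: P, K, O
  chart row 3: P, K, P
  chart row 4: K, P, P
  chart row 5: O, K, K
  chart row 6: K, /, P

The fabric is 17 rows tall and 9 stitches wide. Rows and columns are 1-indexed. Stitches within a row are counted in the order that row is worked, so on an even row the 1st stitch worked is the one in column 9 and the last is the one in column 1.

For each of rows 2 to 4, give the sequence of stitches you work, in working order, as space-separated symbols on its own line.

Row 2: chart row 2, WS - tiled (columns 1-9): P K O P K O P K O; work from column 9 back to 1 with K<->P swapped.
Row 3: chart row 3, RS - tile across columns 1-9 and work as-is.
Row 4: chart row 4, WS - tiled (columns 1-9): K P P K P P K P P; work from column 9 back to 1 with K<->P swapped.

Rows as worked:
O P K O P K O P K
P K P P K P P K P
K K P K K P K K P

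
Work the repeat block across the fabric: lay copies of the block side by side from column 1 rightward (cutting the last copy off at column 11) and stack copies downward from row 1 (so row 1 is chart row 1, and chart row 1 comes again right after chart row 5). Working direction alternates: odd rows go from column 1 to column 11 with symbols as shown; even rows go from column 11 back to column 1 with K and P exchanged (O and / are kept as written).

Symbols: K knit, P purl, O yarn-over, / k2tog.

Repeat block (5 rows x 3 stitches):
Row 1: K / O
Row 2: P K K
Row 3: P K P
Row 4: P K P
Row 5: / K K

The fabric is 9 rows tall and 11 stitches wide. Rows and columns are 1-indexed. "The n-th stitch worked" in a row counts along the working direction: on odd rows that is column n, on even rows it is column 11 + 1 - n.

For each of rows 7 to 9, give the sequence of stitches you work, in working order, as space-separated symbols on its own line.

Row 7: chart row 2, RS - tile across columns 1-11 and work as-is.
Row 8: chart row 3, WS - tiled (columns 1-11): P K P P K P P K P P K; work from column 11 back to 1 with K<->P swapped.
Row 9: chart row 4, RS - tile across columns 1-11 and work as-is.

== ROWS AS WORKED ==
P K K P K K P K K P K
P K K P K K P K K P K
P K P P K P P K P P K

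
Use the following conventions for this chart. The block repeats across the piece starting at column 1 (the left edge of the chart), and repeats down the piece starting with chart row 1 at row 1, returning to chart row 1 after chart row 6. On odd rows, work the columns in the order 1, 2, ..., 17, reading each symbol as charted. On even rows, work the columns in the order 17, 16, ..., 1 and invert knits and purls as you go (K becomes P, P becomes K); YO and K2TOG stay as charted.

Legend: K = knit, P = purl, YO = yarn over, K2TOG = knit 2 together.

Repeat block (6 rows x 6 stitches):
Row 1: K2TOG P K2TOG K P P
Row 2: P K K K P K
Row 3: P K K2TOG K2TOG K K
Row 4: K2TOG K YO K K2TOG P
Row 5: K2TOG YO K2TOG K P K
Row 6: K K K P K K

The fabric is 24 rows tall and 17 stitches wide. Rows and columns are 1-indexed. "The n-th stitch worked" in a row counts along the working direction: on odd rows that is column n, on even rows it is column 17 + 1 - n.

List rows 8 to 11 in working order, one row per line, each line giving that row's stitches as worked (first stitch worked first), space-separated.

== ROWS AS WORKED ==
K P P P K P K P P P K P K P P P K
P K K2TOG K2TOG K K P K K2TOG K2TOG K K P K K2TOG K2TOG K
K2TOG P YO P K2TOG K K2TOG P YO P K2TOG K K2TOG P YO P K2TOG
K2TOG YO K2TOG K P K K2TOG YO K2TOG K P K K2TOG YO K2TOG K P

Derivation:
Row 8: chart row 2, WS - tiled (columns 1-17): P K K K P K P K K K P K P K K K P; work from column 17 back to 1 with K<->P swapped.
Row 9: chart row 3, RS - tile across columns 1-17 and work as-is.
Row 10: chart row 4, WS - tiled (columns 1-17): K2TOG K YO K K2TOG P K2TOG K YO K K2TOG P K2TOG K YO K K2TOG; work from column 17 back to 1 with K<->P swapped.
Row 11: chart row 5, RS - tile across columns 1-17 and work as-is.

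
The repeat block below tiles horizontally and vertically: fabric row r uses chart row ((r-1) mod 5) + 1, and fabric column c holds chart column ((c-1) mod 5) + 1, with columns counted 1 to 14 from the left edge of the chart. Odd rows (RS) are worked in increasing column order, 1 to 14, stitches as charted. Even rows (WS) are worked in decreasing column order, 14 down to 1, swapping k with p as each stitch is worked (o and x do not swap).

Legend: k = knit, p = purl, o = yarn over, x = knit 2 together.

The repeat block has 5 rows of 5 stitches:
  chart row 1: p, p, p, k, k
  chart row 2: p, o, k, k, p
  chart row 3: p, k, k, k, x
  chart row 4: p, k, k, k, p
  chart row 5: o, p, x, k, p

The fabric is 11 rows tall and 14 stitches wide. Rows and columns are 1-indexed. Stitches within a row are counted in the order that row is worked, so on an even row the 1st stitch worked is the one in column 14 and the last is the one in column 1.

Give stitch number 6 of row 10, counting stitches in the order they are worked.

Stitch:
p

Derivation:
Row 10 uses chart row ((10-1) mod 5)+1 = 5. Row 10 is even, so WS.
Chart row 5 tiled across columns 1-14: o p x k p o p x k p o p x k
WS: work from column 14 back to column 1 (reverse the tiled row), swapping k<->p (o and x unchanged).
Row 10 as worked: p x k o k p x k o k p x k o
The 6th stitch worked is p.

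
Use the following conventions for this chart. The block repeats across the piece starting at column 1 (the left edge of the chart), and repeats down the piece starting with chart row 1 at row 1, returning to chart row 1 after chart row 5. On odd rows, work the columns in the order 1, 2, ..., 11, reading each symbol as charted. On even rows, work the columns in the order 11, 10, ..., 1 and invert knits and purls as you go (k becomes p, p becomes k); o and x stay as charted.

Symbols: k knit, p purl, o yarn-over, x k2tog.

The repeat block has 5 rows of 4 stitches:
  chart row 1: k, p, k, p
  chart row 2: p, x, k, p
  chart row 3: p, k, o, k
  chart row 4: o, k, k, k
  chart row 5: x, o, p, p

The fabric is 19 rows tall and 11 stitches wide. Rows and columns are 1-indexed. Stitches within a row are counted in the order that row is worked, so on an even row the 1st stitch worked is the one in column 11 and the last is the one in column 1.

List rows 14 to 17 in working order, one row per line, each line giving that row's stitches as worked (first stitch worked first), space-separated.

== ROWS AS WORKED ==
p p o p p p o p p p o
x o p p x o p p x o p
p k p k p k p k p k p
p x k p p x k p p x k

Derivation:
Row 14: chart row 4, WS - tiled (columns 1-11): o k k k o k k k o k k; work from column 11 back to 1 with k<->p swapped.
Row 15: chart row 5, RS - tile across columns 1-11 and work as-is.
Row 16: chart row 1, WS - tiled (columns 1-11): k p k p k p k p k p k; work from column 11 back to 1 with k<->p swapped.
Row 17: chart row 2, RS - tile across columns 1-11 and work as-is.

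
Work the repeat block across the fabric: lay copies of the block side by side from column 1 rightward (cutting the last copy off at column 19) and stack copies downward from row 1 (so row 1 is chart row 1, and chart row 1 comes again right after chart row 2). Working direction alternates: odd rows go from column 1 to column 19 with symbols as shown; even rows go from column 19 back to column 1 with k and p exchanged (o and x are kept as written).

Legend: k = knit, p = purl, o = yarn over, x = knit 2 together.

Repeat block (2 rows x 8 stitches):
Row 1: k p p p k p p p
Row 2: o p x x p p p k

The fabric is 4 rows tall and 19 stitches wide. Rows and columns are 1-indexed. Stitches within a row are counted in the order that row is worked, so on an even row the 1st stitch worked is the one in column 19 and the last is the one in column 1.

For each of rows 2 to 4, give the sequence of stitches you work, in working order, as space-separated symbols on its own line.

Row 2: chart row 2, WS - tiled (columns 1-19): o p x x p p p k o p x x p p p k o p x; work from column 19 back to 1 with k<->p swapped.
Row 3: chart row 1, RS - tile across columns 1-19 and work as-is.
Row 4: chart row 2, WS - tiled (columns 1-19): o p x x p p p k o p x x p p p k o p x; work from column 19 back to 1 with k<->p swapped.

Rows as worked:
x k o p k k k x x k o p k k k x x k o
k p p p k p p p k p p p k p p p k p p
x k o p k k k x x k o p k k k x x k o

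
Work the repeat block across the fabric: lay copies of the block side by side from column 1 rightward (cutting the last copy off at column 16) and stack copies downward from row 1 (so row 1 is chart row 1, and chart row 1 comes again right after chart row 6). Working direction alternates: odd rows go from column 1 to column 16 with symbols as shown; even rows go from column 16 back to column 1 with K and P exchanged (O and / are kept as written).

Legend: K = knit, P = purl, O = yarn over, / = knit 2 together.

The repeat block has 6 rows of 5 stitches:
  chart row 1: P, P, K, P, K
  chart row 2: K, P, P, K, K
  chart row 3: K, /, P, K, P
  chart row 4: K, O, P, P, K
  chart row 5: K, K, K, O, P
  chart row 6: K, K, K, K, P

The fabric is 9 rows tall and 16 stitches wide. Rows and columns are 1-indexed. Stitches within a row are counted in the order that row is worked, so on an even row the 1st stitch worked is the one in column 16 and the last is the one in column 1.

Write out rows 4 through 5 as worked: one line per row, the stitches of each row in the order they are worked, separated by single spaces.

Result:
P P K K O P P K K O P P K K O P
K K K O P K K K O P K K K O P K

Derivation:
Row 4: chart row 4, WS - tiled (columns 1-16): K O P P K K O P P K K O P P K K; work from column 16 back to 1 with K<->P swapped.
Row 5: chart row 5, RS - tile across columns 1-16 and work as-is.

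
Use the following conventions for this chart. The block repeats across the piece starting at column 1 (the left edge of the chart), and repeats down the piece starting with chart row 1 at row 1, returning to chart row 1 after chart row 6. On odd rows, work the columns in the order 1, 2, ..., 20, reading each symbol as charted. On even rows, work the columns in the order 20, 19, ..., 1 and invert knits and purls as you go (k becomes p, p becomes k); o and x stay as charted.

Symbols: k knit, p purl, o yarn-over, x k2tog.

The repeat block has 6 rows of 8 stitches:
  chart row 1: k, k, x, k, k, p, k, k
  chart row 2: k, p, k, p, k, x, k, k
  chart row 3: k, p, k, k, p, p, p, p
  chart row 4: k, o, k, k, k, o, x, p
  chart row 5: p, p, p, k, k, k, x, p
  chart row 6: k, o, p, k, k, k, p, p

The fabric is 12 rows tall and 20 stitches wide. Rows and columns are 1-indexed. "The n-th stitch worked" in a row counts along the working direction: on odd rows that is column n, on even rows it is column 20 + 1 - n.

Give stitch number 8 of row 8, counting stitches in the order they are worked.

Stitch:
p

Derivation:
Row 8 uses chart row ((8-1) mod 6)+1 = 2. Row 8 is even, so WS.
Chart row 2 tiled across columns 1-20: k p k p k x k k k p k p k x k k k p k p
WS: work from column 20 back to column 1 (reverse the tiled row), swapping k<->p (o and x unchanged).
Row 8 as worked: k p k p p p x p k p k p p p x p k p k p
Stitch 8 in working order -> p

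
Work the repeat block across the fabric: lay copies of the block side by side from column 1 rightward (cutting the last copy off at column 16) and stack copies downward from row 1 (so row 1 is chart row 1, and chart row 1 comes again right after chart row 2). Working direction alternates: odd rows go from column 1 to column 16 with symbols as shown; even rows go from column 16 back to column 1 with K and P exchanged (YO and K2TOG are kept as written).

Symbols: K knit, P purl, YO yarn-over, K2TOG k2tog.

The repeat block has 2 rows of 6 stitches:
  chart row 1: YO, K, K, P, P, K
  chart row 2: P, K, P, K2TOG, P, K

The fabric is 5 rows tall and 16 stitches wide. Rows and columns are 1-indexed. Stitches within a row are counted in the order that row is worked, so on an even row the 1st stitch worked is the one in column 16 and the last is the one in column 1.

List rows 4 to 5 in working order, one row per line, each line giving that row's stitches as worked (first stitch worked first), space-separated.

Row 4: chart row 2, WS - tiled (columns 1-16): P K P K2TOG P K P K P K2TOG P K P K P K2TOG; work from column 16 back to 1 with K<->P swapped.
Row 5: chart row 1, RS - tile across columns 1-16 and work as-is.

== ROWS AS WORKED ==
K2TOG K P K P K K2TOG K P K P K K2TOG K P K
YO K K P P K YO K K P P K YO K K P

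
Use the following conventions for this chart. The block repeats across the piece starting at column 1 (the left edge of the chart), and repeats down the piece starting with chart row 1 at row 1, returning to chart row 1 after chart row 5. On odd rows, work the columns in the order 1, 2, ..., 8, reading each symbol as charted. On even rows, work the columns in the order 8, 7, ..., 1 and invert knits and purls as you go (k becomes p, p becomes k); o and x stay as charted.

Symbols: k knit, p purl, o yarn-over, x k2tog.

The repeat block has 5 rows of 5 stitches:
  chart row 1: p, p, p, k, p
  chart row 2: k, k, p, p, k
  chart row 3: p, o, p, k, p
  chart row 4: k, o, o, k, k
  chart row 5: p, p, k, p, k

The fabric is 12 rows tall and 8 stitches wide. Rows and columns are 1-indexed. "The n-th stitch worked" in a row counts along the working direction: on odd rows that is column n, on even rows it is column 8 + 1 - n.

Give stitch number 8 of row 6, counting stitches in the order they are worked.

== STITCH ==
k

Derivation:
For row 6: chart row = ((6-1) mod 5) + 1 = 1; this is a WS (even) row.
Chart row 1 tiled across columns 1-8: p p p k p p p p
Wrong side: read the tiled row from column 8 down to 1 and exchange k with p (leave o, x).
Row 6 as worked: k k k k p k k k
Stitch 8 in working order -> k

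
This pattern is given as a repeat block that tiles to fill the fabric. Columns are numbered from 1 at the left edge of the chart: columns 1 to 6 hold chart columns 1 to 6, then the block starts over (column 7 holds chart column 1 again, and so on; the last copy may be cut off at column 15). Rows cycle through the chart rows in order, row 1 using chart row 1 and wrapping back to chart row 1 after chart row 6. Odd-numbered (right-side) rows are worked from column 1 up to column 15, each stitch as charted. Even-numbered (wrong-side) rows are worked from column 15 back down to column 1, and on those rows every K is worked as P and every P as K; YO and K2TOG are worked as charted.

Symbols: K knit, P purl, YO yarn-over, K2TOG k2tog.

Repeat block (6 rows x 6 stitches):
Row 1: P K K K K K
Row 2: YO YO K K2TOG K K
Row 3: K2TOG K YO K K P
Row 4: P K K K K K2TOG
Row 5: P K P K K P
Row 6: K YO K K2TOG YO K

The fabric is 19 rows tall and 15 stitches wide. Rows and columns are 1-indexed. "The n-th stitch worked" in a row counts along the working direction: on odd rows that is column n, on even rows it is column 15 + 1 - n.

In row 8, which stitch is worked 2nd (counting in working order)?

For row 8: chart row = ((8-1) mod 6) + 1 = 2; this is a WS (even) row.
Chart row 2 tiled across columns 1-15: YO YO K K2TOG K K YO YO K K2TOG K K YO YO K
WS row: flip the tiled sequence (start at column 15) and apply K<->P; YO and K2TOG stay.
Row 8 as worked: P YO YO P P K2TOG P YO YO P P K2TOG P YO YO
Stitch 2 in working order -> YO

Stitch:
YO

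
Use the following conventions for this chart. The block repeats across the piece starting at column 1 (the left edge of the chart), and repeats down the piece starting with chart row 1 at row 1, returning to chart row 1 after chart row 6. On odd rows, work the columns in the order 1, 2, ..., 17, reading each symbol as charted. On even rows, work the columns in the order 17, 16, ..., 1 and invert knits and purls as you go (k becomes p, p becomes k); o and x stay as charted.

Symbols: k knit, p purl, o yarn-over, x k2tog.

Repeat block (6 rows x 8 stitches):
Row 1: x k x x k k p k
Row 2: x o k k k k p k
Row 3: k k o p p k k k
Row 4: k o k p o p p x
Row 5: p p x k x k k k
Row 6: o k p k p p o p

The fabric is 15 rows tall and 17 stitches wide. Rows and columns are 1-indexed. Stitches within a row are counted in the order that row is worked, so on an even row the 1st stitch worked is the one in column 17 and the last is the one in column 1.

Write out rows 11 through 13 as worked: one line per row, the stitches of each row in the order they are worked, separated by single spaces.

== ROWS AS WORKED ==
p p x k x k k k p p x k x k k k p
o k o k k p k p o k o k k p k p o
x k x x k k p k x k x x k k p k x

Derivation:
Row 11: chart row 5, RS - tile across columns 1-17 and work as-is.
Row 12: chart row 6, WS - tiled (columns 1-17): o k p k p p o p o k p k p p o p o; work from column 17 back to 1 with k<->p swapped.
Row 13: chart row 1, RS - tile across columns 1-17 and work as-is.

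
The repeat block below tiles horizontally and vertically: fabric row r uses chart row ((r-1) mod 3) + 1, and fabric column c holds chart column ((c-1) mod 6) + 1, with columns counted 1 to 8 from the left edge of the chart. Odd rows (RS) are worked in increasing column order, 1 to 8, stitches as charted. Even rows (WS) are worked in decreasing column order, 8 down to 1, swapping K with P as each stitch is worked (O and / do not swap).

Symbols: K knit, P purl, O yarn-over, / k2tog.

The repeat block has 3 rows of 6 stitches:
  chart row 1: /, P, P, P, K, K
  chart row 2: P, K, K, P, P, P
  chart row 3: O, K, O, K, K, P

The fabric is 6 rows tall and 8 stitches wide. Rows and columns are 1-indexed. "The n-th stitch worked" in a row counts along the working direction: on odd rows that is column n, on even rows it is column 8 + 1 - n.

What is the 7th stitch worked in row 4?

Result:
K

Derivation:
Row 4: (4-1) mod 3 = 0, so use chart row 1. Even row -> WS.
Chart row 1 tiled across columns 1-8: / P P P K K / P
WS: work from column 8 back to column 1 (reverse the tiled row), swapping K<->P (O and / unchanged).
Row 4 as worked: K / P P K K K /
Counting 7 along the worked row gives K.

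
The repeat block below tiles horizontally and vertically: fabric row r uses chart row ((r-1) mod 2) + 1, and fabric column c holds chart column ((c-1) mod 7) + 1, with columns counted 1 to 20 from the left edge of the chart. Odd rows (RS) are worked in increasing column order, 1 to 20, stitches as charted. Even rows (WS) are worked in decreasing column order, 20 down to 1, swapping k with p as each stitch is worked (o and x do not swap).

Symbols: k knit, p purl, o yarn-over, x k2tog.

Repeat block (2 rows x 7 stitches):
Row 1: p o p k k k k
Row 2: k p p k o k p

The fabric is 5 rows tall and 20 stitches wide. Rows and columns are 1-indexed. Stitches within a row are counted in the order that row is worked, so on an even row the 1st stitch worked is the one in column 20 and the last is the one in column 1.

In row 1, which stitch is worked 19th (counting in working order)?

Stitch:
k

Derivation:
For row 1: chart row = ((1-1) mod 2) + 1 = 1; this is a RS (odd) row.
Chart row 1 tiled across columns 1-20: p o p k k k k p o p k k k k p o p k k k
RS row: no reversal, no swap; stitch n worked = column n.
Stitch 19 in working order -> k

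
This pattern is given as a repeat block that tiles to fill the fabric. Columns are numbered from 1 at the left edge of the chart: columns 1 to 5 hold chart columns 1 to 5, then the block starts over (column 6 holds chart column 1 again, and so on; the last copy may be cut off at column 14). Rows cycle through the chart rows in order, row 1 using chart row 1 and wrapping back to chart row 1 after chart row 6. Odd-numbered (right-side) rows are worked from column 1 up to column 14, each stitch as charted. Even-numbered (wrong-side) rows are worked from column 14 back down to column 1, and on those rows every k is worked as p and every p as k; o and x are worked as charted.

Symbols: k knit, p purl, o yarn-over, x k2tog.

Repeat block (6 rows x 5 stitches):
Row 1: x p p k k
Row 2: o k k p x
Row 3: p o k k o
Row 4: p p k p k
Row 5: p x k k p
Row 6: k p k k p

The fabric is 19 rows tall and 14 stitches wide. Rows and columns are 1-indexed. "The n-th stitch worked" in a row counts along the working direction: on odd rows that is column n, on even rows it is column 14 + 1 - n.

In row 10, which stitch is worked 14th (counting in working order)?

== STITCH ==
k

Derivation:
For row 10: chart row = ((10-1) mod 6) + 1 = 4; this is a WS (even) row.
Chart row 4 tiled across columns 1-14: p p k p k p p k p k p p k p
WS row: flip the tiled sequence (start at column 14) and apply k<->p; o and x stay.
Row 10 as worked: k p k k p k p k k p k p k k
Stitch 14 in working order -> k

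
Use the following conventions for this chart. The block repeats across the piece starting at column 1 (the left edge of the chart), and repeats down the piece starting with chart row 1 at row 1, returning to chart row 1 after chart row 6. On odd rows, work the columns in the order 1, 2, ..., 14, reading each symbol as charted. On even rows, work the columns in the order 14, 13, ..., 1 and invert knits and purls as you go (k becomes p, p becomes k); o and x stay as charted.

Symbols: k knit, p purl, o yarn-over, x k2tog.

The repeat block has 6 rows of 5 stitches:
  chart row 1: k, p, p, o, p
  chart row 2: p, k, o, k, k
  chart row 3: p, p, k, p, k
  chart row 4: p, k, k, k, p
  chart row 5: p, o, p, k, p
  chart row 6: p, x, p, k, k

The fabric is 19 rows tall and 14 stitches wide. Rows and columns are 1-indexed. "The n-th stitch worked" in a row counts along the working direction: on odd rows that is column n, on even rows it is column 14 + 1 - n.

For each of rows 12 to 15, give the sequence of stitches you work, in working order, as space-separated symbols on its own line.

== ROWS AS WORKED ==
p k x k p p k x k p p k x k
k p p o p k p p o p k p p o
p o p k p p o p k p p o p k
p p k p k p p k p k p p k p

Derivation:
Row 12: chart row 6, WS - tiled (columns 1-14): p x p k k p x p k k p x p k; work from column 14 back to 1 with k<->p swapped.
Row 13: chart row 1, RS - tile across columns 1-14 and work as-is.
Row 14: chart row 2, WS - tiled (columns 1-14): p k o k k p k o k k p k o k; work from column 14 back to 1 with k<->p swapped.
Row 15: chart row 3, RS - tile across columns 1-14 and work as-is.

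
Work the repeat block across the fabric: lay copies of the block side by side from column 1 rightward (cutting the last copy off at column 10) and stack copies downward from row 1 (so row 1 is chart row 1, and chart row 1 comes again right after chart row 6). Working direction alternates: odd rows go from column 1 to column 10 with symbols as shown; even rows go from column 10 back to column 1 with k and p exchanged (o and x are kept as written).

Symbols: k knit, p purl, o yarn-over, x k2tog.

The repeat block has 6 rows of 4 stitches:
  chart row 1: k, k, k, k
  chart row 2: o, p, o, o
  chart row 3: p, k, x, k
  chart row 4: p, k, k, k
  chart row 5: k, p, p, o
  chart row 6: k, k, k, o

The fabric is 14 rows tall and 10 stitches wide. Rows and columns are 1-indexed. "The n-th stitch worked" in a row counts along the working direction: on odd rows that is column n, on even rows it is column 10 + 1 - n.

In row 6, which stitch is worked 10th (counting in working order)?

Row 6 uses chart row ((6-1) mod 6)+1 = 6. Row 6 is even, so WS.
Chart row 6 tiled across columns 1-10: k k k o k k k o k k
WS row: flip the tiled sequence (start at column 10) and apply k<->p; o and x stay.
Row 6 as worked: p p o p p p o p p p
Counting 10 along the worked row gives p.

== STITCH ==
p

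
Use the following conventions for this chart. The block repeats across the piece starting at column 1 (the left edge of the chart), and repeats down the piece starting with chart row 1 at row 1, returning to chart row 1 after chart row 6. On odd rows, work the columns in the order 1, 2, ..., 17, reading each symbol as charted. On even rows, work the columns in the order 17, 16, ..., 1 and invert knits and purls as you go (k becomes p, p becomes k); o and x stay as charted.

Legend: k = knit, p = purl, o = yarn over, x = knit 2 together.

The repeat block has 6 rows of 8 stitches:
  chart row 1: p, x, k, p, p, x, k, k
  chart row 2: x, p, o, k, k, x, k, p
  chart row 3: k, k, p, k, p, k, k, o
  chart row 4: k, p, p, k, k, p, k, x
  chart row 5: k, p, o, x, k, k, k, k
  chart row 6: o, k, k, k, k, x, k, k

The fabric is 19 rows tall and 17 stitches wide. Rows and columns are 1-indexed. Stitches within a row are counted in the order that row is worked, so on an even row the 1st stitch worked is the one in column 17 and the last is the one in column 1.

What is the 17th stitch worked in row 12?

For row 12: chart row = ((12-1) mod 6) + 1 = 6; this is a WS (even) row.
Chart row 6 tiled across columns 1-17: o k k k k x k k o k k k k x k k o
WS: work from column 17 back to column 1 (reverse the tiled row), swapping k<->p (o and x unchanged).
Row 12 as worked: o p p x p p p p o p p x p p p p o
Counting 17 along the worked row gives o.

== STITCH ==
o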